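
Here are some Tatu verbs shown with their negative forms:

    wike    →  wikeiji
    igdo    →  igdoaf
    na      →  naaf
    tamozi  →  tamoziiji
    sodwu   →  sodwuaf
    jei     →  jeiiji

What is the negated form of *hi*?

hiiji

Looking at the last vowel of each stem: -iji when the last vowel of the stem is a front vowel (*wike*, *tamozi*, *jei*); -af when the last vowel of the stem is a back vowel (*igdo*, *na*, *sodwu*).
*hi* — last vowel /i/ (a front vowel) → -iji → *hiiji*.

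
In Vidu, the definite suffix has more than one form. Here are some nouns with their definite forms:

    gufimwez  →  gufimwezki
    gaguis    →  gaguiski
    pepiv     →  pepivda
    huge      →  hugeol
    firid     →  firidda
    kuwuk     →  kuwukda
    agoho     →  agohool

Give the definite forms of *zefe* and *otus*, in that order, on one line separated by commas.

Looking at the final sound of each stem: -ki when the stem ends in a sibilant (*gufimwez*, *gaguis*); -da when the stem ends in a non-sibilant consonant (*pepiv*, *firid*, *kuwuk*); -ol when the stem ends in a vowel (*huge*, *agoho*).
*zefe* — final sound /e/ (a vowel) → -ol → *zefeol*.
Since the final sound of *otus* is /s/ (a sibilant), it takes -ki, giving *otuski*.

zefeol, otuski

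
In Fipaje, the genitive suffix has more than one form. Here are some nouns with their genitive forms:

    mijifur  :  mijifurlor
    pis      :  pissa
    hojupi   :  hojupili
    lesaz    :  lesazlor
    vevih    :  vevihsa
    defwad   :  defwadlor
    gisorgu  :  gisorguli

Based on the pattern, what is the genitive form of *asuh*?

The suffix is conditioned by the final sound: -sa when the stem ends in a voiceless consonant (*pis*, *vevih*); -lor when the stem ends in a voiced consonant (*mijifur*, *lesaz*, *defwad*); -li when the stem ends in a vowel (*hojupi*, *gisorgu*).
*asuh*: final sound = /h/, a voiceless consonant → -sa → *asuhsa*.

asuhsa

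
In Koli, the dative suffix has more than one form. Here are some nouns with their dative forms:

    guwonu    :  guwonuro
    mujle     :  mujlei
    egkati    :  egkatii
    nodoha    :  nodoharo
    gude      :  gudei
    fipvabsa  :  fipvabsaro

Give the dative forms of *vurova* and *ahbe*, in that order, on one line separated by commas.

vurovaro, ahbei

The alternation tracks the last vowel of the stem — -i when the last vowel of the stem is a front vowel (*mujle*, *egkati*, *gude*); -ro when the last vowel of the stem is a back vowel (*guwonu*, *nodoha*, *fipvabsa*).
Since the last vowel of *vurova* is /a/ (a back vowel), it takes -ro, giving *vurovaro*.
Since the last vowel of *ahbe* is /e/ (a front vowel), it takes -i, giving *ahbei*.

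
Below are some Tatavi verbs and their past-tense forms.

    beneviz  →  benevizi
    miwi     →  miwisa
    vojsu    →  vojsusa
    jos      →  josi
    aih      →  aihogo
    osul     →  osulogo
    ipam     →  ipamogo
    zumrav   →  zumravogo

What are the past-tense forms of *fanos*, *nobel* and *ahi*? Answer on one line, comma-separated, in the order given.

fanosi, nobelogo, ahisa

The pattern is sibilance of the final sound: -i when the stem ends in a sibilant (*beneviz*, *jos*); -ogo when the stem ends in a non-sibilant consonant (*aih*, *osul*, *ipam*, *zumrav*); -sa when the stem ends in a vowel (*miwi*, *vojsu*).
Since the final sound of *fanos* is /s/ (a sibilant), it takes -i, giving *fanosi*.
*nobel* — final sound /l/ (a non-sibilant consonant) → -ogo → *nobelogo*.
*ahi* — final sound /i/ (a vowel) → -sa → *ahisa*.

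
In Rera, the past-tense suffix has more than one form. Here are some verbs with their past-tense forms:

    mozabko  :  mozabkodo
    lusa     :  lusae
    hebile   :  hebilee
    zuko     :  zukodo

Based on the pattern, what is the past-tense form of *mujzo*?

mujzodo

The suffix is conditioned by the last vowel: -do when the last vowel of the stem is a rounded vowel (*mozabko*, *zuko*); -e when the last vowel of the stem is an unrounded vowel (*lusa*, *hebile*).
Since the last vowel of *mujzo* is /o/ (a rounded vowel), it takes -do, giving *mujzodo*.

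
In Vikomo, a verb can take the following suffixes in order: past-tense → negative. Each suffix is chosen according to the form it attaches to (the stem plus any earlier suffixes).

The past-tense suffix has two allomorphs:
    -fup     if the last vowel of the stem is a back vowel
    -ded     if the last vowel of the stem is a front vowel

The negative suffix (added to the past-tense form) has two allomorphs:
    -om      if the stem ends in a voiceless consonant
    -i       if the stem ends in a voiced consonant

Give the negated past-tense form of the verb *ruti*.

*ruti* — last vowel /i/ (a front vowel) → -ded → *rutided*.
The past-tense form *rutided*: final consonant = /d/, voiced → -i → *rutidedi*.

rutidedi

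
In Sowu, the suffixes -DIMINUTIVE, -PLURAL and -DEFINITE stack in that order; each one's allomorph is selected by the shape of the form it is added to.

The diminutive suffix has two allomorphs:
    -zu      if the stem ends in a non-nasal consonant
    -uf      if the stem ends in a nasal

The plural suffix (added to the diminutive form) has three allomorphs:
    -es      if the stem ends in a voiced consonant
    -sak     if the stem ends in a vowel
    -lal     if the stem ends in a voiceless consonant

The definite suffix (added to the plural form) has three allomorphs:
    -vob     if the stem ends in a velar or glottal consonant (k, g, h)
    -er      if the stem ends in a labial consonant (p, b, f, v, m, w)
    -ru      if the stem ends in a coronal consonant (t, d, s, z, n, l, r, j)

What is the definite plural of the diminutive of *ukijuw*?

*ukijuw*: final consonant = /w/, non-nasal → -zu → *ukijuwzu*.
The diminutive form *ukijuwzu* — final sound /u/ (a vowel) → -sak → *ukijuwzusak*.
The plural form *ukijuwzusak*: final consonant = /k/, velar/glottal → -vob → *ukijuwzusakvob*.

ukijuwzusakvob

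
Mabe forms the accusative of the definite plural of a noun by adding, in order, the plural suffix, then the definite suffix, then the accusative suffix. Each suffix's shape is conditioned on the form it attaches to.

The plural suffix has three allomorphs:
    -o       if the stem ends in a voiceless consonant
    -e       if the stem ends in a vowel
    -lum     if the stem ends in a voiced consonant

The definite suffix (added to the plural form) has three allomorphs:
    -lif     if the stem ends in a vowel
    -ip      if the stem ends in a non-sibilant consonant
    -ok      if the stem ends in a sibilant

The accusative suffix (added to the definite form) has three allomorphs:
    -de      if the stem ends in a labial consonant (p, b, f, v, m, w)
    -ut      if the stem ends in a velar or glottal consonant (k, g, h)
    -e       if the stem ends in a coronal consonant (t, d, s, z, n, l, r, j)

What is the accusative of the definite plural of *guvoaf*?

*guvoaf* — final sound /f/ (a voiceless consonant) → -o → *guvoafo*.
The final sound of the plural form *guvoafo* is /o/, which is a vowel, so the definite suffix is -lif, giving *guvoafolif*.
The final consonant of the definite form *guvoafolif* is /f/, which is labial, so the accusative suffix is -de, giving *guvoafolifde*.

guvoafolifde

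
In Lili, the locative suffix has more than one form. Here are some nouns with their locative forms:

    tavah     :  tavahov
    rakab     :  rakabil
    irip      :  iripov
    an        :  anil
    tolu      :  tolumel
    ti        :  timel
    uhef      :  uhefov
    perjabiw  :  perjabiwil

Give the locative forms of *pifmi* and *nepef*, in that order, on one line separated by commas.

The pattern is voicing of the final sound: -ov when the stem ends in a voiceless consonant (*tavah*, *irip*, *uhef*); -il when the stem ends in a voiced consonant (*rakab*, *an*, *perjabiw*); -mel when the stem ends in a vowel (*tolu*, *ti*).
*pifmi* — final sound /i/ (a vowel) → -mel → *pifmimel*.
*nepef* — final sound /f/ (a voiceless consonant) → -ov → *nepefov*.

pifmimel, nepefov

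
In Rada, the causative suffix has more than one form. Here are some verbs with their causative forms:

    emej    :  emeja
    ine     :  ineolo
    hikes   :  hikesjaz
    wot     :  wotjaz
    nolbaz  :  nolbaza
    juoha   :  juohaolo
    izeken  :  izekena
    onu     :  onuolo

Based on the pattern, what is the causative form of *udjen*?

The suffix is conditioned by the final sound: -jaz when the stem ends in a voiceless consonant (*hikes*, *wot*); -a when the stem ends in a voiced consonant (*emej*, *nolbaz*, *izeken*); -olo when the stem ends in a vowel (*ine*, *juoha*, *onu*).
Since the final sound of *udjen* is /n/ (a voiced consonant), it takes -a, giving *udjena*.

udjena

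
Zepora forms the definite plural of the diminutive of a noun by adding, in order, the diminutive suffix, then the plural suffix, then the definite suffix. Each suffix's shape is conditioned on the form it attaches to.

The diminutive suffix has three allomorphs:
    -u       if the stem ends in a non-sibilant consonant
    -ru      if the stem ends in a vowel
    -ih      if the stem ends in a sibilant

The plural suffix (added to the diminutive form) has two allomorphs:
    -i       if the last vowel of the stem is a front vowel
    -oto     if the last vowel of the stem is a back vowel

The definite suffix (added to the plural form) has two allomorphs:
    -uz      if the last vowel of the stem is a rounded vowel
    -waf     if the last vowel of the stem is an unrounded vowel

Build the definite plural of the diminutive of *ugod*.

The final sound of *ugod* is /d/, which is a non-sibilant consonant, so the diminutive suffix is -u, giving *ugodu*.
The last vowel of the diminutive form *ugodu* is /u/, which is a back vowel, so the plural suffix is -oto, giving *ugoduoto*.
The last vowel of the plural form *ugoduoto* is /o/, which is a rounded vowel, so the definite suffix is -uz, giving *ugoduotouz*.

ugoduotouz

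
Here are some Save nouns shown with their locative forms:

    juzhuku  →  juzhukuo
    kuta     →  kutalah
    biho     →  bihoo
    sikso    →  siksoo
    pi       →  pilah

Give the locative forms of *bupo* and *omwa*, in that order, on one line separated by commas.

bupoo, omwalah

The alternation tracks the last vowel of the stem — -o when the last vowel of the stem is a rounded vowel (*juzhuku*, *biho*, *sikso*); -lah when the last vowel of the stem is an unrounded vowel (*kuta*, *pi*).
*bupo*: last vowel = /o/, a rounded vowel → -o → *bupoo*.
The last vowel of *omwa* is /a/, which is an unrounded vowel, so the suffix is -lah, giving *omwalah*.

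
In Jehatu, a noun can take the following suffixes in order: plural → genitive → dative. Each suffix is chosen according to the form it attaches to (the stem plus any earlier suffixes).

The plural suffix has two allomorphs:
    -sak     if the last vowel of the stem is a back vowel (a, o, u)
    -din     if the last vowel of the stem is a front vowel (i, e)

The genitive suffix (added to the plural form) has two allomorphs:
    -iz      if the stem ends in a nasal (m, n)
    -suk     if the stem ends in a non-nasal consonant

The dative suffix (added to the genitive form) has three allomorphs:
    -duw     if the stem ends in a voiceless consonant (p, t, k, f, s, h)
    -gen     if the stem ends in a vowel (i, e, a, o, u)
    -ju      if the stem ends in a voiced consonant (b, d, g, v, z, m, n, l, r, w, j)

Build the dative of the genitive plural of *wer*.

*wer* — last vowel /e/ (a front vowel) → -din → *werdin*.
Since the final consonant of the plural form *werdin* is /n/ (a nasal), it takes -iz, giving *werdiniz*.
Since the final sound of the genitive form *werdiniz* is /z/ (a voiced consonant), it takes -ju, giving *werdinizju*.

werdinizju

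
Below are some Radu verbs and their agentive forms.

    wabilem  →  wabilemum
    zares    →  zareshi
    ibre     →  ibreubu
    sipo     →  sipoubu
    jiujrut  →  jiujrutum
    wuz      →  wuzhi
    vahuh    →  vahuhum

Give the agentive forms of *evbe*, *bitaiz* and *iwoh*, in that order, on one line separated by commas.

evbeubu, bitaizhi, iwohum

The pattern is sibilance of the final sound: -hi when the stem ends in a sibilant (*zares*, *wuz*); -um when the stem ends in a non-sibilant consonant (*wabilem*, *jiujrut*, *vahuh*); -ubu when the stem ends in a vowel (*ibre*, *sipo*).
The final sound of *evbe* is /e/, which is a vowel, so the suffix is -ubu, giving *evbeubu*.
*bitaiz*: final sound = /z/, a sibilant → -hi → *bitaizhi*.
Since the final sound of *iwoh* is /h/ (a non-sibilant consonant), it takes -um, giving *iwohum*.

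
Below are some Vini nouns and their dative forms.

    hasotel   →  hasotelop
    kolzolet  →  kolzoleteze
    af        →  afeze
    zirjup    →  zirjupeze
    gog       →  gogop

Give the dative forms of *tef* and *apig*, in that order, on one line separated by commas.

The pattern is voicing of the final consonant: -eze when the stem ends in a voiceless consonant (*kolzolet*, *af*, *zirjup*); -op when the stem ends in a voiced consonant (*hasotel*, *gog*).
*tef*: final consonant = /f/, voiceless → -eze → *tefeze*.
*apig* — final consonant /g/ (voiced) → -op → *apigop*.

tefeze, apigop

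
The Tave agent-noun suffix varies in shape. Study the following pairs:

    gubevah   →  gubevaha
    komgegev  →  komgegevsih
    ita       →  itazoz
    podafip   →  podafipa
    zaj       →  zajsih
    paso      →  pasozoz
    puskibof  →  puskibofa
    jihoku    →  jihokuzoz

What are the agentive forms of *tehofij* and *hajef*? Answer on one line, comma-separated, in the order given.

The pattern is voicing of the final sound: -a when the stem ends in a voiceless consonant (*gubevah*, *podafip*, *puskibof*); -sih when the stem ends in a voiced consonant (*komgegev*, *zaj*); -zoz when the stem ends in a vowel (*ita*, *paso*, *jihoku*).
The final sound of *tehofij* is /j/, which is a voiced consonant, so the suffix is -sih, giving *tehofijsih*.
Since the final sound of *hajef* is /f/ (a voiceless consonant), it takes -a, giving *hajefa*.

tehofijsih, hajefa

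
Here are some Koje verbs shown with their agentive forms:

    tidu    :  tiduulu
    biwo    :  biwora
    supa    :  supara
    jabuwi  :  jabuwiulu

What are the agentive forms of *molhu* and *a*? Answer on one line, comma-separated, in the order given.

molhuulu, ara

The pattern is height harmony: -ulu when the last vowel of the stem is a high vowel (*tidu*, *jabuwi*); -ra when the last vowel of the stem is a non-high vowel (*biwo*, *supa*).
The last vowel of *molhu* is /u/, which is a high vowel, so the suffix is -ulu, giving *molhuulu*.
*a* — last vowel /a/ (a non-high vowel) → -ra → *ara*.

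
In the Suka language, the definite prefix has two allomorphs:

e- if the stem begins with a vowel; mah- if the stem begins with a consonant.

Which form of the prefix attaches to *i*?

e-

*i* — first sound /i/ (a vowel) → e-.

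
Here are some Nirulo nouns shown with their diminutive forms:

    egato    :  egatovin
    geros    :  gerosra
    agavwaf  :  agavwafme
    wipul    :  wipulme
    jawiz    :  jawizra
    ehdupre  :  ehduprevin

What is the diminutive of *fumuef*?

fumuefme

The pattern is sibilance of the final sound: -ra when the stem ends in a sibilant (*geros*, *jawiz*); -me when the stem ends in a non-sibilant consonant (*agavwaf*, *wipul*); -vin when the stem ends in a vowel (*egato*, *ehdupre*).
The final sound of *fumuef* is /f/, which is a non-sibilant consonant, so the suffix is -me, giving *fumuefme*.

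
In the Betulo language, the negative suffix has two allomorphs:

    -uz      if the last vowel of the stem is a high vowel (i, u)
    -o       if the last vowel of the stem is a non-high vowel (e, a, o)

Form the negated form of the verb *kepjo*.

*kepjo* — last vowel /o/ (a non-high vowel) → -o → *kepjoo*.

kepjoo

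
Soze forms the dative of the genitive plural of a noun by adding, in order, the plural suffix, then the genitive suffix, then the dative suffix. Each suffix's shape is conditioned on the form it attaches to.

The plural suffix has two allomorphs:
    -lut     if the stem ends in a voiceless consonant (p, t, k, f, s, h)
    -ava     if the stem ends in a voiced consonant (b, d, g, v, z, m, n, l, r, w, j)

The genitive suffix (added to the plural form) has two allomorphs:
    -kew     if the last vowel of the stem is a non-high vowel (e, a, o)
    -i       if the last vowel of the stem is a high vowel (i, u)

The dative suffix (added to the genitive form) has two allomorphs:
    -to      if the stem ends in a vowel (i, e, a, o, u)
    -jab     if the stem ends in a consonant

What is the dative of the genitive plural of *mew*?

*mew* — final consonant /w/ (voiced) → -ava → *mewava*.
The last vowel of the plural form *mewava* is /a/, which is a non-high vowel, so the genitive suffix is -kew, giving *mewavakew*.
Since the final sound of the genitive form *mewavakew* is /w/ (a consonant), it takes -jab, giving *mewavakewjab*.

mewavakewjab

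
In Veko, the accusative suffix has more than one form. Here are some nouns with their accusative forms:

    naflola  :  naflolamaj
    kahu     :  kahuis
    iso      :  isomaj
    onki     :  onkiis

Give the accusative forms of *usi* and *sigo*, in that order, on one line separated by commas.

usiis, sigomaj

Looking at the last vowel of each stem: -is when the last vowel of the stem is a high vowel (*kahu*, *onki*); -maj when the last vowel of the stem is a non-high vowel (*naflola*, *iso*).
*usi* — last vowel /i/ (a high vowel) → -is → *usiis*.
*sigo*: last vowel = /o/, a non-high vowel → -maj → *sigomaj*.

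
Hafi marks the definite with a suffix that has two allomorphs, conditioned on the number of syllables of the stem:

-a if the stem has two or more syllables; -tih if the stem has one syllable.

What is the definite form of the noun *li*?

litih

*li* has one syllable, so the suffix is -tih, giving *litih*.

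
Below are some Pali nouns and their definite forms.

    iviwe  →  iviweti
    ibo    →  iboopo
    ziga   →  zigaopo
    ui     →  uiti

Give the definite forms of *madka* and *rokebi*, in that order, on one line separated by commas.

madkaopo, rokebiti

Looking at the last vowel of each stem: -ti when the last vowel of the stem is a front vowel (*iviwe*, *ui*); -opo when the last vowel of the stem is a back vowel (*ibo*, *ziga*).
The last vowel of *madka* is /a/, which is a back vowel, so the suffix is -opo, giving *madkaopo*.
*rokebi* — last vowel /i/ (a front vowel) → -ti → *rokebiti*.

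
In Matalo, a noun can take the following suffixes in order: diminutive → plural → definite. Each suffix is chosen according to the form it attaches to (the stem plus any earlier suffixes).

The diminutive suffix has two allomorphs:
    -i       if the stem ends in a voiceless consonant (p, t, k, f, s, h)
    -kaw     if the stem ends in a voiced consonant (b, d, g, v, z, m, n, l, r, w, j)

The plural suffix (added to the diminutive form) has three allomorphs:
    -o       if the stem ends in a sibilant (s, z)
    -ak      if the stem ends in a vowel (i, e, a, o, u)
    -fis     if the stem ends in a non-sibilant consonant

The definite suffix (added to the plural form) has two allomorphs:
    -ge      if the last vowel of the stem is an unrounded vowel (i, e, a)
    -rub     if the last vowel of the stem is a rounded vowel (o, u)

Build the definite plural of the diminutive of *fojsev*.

The final consonant of *fojsev* is /v/, which is voiced, so the diminutive suffix is -kaw, giving *fojsevkaw*.
The final sound of the diminutive form *fojsevkaw* is /w/, which is a non-sibilant consonant, so the plural suffix is -fis, giving *fojsevkawfis*.
The plural form *fojsevkawfis*: last vowel = /i/, an unrounded vowel → -ge → *fojsevkawfisge*.

fojsevkawfisge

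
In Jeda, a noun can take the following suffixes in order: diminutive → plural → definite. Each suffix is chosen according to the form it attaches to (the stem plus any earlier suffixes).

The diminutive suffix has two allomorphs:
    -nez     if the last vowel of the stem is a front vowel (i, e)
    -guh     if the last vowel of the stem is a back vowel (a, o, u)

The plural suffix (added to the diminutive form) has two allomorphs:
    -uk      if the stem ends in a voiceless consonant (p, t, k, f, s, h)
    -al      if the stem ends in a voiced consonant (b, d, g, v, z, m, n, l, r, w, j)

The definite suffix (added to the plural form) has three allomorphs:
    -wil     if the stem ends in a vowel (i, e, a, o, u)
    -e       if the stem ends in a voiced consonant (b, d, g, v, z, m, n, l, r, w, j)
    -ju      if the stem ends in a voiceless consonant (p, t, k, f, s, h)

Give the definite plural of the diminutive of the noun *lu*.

*lu* — last vowel /u/ (a back vowel) → -guh → *luguh*.
Since the final consonant of the diminutive form *luguh* is /h/ (voiceless), it takes -uk, giving *luguhuk*.
Since the final sound of the plural form *luguhuk* is /k/ (a voiceless consonant), it takes -ju, giving *luguhukju*.

luguhukju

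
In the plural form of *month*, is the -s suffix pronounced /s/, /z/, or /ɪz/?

/s/

The stem *month* ends in a voiceless non-sibilant consonant.
The plural suffix surfaces as /ɪz/ after sibilants, /s/ after other voiceless consonants, and /z/ after other voiced sounds.
So the plural -s on *month* is pronounced /s/.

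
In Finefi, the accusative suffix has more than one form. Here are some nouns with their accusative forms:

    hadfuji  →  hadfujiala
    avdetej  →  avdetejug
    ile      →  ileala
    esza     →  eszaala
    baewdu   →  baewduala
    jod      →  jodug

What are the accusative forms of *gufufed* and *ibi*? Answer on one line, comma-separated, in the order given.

gufufedug, ibiala

Looking at the final sound of each stem: -ug when the stem ends in a consonant (*avdetej*, *jod*); -ala when the stem ends in a vowel (*hadfuji*, *ile*, *esza*, *baewdu*).
*gufufed*: final sound = /d/, a consonant → -ug → *gufufedug*.
Since the final sound of *ibi* is /i/ (a vowel), it takes -ala, giving *ibiala*.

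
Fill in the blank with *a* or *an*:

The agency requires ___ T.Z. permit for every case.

The indefinite article is chosen by the initial *sound* of the following word, not its spelling.
The initialism *T.Z.* is read letter by letter; the first letter, T, is pronounced /tiː/, which begins with a consonant sound.
So the article is *a*: The agency requires a T.Z. permit for every case.

a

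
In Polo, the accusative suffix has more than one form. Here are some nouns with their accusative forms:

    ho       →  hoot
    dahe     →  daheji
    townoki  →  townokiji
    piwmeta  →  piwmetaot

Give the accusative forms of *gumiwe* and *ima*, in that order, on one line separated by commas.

gumiweji, imaot

The pattern is front/back vowel harmony: -ji when the last vowel of the stem is a front vowel (*dahe*, *townoki*); -ot when the last vowel of the stem is a back vowel (*ho*, *piwmeta*).
Since the last vowel of *gumiwe* is /e/ (a front vowel), it takes -ji, giving *gumiweji*.
The last vowel of *ima* is /a/, which is a back vowel, so the suffix is -ot, giving *imaot*.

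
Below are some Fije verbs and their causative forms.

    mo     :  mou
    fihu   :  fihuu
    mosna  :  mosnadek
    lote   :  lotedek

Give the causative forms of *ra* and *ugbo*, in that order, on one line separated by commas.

radek, ugbou

The pattern is rounding harmony: -u when the last vowel of the stem is a rounded vowel (*mo*, *fihu*); -dek when the last vowel of the stem is an unrounded vowel (*mosna*, *lote*).
Since the last vowel of *ra* is /a/ (an unrounded vowel), it takes -dek, giving *radek*.
*ugbo*: last vowel = /o/, a rounded vowel → -u → *ugbou*.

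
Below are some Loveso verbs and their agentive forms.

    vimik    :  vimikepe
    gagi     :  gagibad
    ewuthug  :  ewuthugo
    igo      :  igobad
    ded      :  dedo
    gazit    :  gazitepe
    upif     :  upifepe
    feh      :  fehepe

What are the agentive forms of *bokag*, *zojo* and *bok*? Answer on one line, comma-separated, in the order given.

bokago, zojobad, bokepe

The pattern is voicing of the final sound: -epe when the stem ends in a voiceless consonant (*vimik*, *gazit*, *upif*, *feh*); -o when the stem ends in a voiced consonant (*ewuthug*, *ded*); -bad when the stem ends in a vowel (*gagi*, *igo*).
Since the final sound of *bokag* is /g/ (a voiced consonant), it takes -o, giving *bokago*.
*zojo*: final sound = /o/, a vowel → -bad → *zojobad*.
The final sound of *bok* is /k/, which is a voiceless consonant, so the suffix is -epe, giving *bokepe*.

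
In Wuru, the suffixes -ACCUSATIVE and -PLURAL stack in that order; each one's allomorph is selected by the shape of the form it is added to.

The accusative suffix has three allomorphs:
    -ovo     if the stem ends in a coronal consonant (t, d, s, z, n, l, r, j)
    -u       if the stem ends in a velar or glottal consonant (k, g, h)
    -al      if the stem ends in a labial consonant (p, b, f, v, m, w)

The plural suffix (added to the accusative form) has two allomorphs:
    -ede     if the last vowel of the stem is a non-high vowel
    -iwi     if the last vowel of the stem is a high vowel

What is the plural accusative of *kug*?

The final consonant of *kug* is /g/, which is velar/glottal, so the accusative suffix is -u, giving *kugu*.
Since the last vowel of the accusative form *kugu* is /u/ (a high vowel), it takes -iwi, giving *kuguiwi*.

kuguiwi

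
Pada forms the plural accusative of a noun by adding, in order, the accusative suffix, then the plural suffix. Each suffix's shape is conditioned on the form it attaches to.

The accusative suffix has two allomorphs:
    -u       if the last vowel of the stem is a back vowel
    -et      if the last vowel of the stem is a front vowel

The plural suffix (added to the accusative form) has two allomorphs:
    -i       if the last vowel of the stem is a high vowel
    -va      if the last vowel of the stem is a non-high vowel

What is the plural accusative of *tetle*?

tetleetva

*tetle* — last vowel /e/ (a front vowel) → -et → *tetleet*.
Since the last vowel of the accusative form *tetleet* is /e/ (a non-high vowel), it takes -va, giving *tetleetva*.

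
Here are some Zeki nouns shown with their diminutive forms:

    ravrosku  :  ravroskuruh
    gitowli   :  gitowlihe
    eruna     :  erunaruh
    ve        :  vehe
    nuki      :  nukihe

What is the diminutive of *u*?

uruh

The suffix is conditioned by the last vowel: -he when the last vowel of the stem is a front vowel (*gitowli*, *ve*, *nuki*); -ruh when the last vowel of the stem is a back vowel (*ravrosku*, *eruna*).
Since the last vowel of *u* is /u/ (a back vowel), it takes -ruh, giving *uruh*.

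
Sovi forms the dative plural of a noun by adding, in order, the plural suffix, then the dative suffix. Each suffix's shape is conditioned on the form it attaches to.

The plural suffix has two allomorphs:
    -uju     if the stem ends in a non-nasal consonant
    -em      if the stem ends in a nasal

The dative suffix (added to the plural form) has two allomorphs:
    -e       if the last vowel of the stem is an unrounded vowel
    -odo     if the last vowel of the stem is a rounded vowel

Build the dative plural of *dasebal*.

dasebalujuodo

Since the final consonant of *dasebal* is /l/ (non-nasal), it takes -uju, giving *dasebaluju*.
The plural form *dasebaluju* — last vowel /u/ (a rounded vowel) → -odo → *dasebalujuodo*.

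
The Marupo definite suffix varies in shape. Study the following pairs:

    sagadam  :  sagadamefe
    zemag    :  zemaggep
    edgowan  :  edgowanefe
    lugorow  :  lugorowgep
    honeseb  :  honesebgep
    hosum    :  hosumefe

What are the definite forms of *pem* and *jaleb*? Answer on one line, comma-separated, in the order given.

pemefe, jalebgep

The alternation tracks the final consonant of the stem — -efe when the stem ends in a nasal (*sagadam*, *edgowan*, *hosum*); -gep when the stem ends in a non-nasal consonant (*zemag*, *lugorow*, *honeseb*).
The final consonant of *pem* is /m/, which is a nasal, so the suffix is -efe, giving *pemefe*.
Since the final consonant of *jaleb* is /b/ (non-nasal), it takes -gep, giving *jalebgep*.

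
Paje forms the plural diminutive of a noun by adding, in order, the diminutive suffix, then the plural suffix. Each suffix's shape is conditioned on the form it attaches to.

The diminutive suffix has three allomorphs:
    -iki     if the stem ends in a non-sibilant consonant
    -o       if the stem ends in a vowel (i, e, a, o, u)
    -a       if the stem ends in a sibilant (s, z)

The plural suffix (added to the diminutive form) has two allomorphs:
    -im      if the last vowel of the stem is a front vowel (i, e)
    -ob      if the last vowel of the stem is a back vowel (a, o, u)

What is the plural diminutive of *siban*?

sibanikiim

The final sound of *siban* is /n/, which is a non-sibilant consonant, so the diminutive suffix is -iki, giving *sibaniki*.
The diminutive form *sibaniki*: last vowel = /i/, a front vowel → -im → *sibanikiim*.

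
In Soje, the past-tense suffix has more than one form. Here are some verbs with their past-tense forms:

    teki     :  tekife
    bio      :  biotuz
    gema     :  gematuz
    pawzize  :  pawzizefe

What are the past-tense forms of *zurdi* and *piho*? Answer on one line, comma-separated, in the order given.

zurdife, pihotuz

Looking at the last vowel of each stem: -fe when the last vowel of the stem is a front vowel (*teki*, *pawzize*); -tuz when the last vowel of the stem is a back vowel (*bio*, *gema*).
*zurdi*: last vowel = /i/, a front vowel → -fe → *zurdife*.
Since the last vowel of *piho* is /o/ (a back vowel), it takes -tuz, giving *pihotuz*.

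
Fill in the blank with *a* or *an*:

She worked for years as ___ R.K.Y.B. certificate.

an

The indefinite article is chosen by the initial *sound* of the following word, not its spelling.
The initialism *R.K.Y.B.* is read letter by letter; the first letter, R, is pronounced /ɑr/, which begins with a vowel sound.
So the article is *an*: She worked for years as an R.K.Y.B. certificate.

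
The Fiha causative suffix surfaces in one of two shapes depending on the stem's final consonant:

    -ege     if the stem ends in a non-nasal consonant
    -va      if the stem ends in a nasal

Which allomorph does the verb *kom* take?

-va

*kom*: final consonant = /m/, a nasal → -va.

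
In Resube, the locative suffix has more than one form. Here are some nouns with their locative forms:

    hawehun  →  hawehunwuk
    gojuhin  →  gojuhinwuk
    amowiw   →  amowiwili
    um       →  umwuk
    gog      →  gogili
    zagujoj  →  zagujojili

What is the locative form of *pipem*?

The pattern is nasality of the final consonant: -wuk when the stem ends in a nasal (*hawehun*, *gojuhin*, *um*); -ili when the stem ends in a non-nasal consonant (*amowiw*, *gog*, *zagujoj*).
The final consonant of *pipem* is /m/, which is a nasal, so the suffix is -wuk, giving *pipemwuk*.

pipemwuk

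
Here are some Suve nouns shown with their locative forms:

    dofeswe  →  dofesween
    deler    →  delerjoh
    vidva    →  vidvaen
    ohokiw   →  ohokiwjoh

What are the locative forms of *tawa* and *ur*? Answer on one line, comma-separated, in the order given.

The suffix is conditioned by the final sound: -joh when the stem ends in a consonant (*deler*, *ohokiw*); -en when the stem ends in a vowel (*dofeswe*, *vidva*).
Since the final sound of *tawa* is /a/ (a vowel), it takes -en, giving *tawaen*.
*ur* — final sound /r/ (a consonant) → -joh → *urjoh*.

tawaen, urjoh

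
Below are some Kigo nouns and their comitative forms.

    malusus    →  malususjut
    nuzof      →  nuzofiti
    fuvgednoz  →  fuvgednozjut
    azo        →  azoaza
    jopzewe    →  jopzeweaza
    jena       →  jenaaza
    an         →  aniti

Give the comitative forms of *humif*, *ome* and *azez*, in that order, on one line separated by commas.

humifiti, omeaza, azezjut

The suffix is conditioned by the final sound: -jut when the stem ends in a sibilant (*malusus*, *fuvgednoz*); -iti when the stem ends in a non-sibilant consonant (*nuzof*, *an*); -aza when the stem ends in a vowel (*azo*, *jopzewe*, *jena*).
The final sound of *humif* is /f/, which is a non-sibilant consonant, so the suffix is -iti, giving *humifiti*.
The final sound of *ome* is /e/, which is a vowel, so the suffix is -aza, giving *omeaza*.
Since the final sound of *azez* is /z/ (a sibilant), it takes -jut, giving *azezjut*.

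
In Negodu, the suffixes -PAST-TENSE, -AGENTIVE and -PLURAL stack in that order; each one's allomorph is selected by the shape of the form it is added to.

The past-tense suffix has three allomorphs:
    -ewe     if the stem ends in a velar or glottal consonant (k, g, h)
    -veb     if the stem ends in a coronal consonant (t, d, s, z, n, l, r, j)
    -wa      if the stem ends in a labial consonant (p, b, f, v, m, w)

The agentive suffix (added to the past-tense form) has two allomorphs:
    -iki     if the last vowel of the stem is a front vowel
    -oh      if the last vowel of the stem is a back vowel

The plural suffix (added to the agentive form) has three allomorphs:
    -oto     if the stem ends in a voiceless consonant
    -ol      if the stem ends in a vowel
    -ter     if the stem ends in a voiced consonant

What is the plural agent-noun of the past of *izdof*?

Since the final consonant of *izdof* is /f/ (labial), it takes -wa, giving *izdofwa*.
Since the last vowel of the past-tense form *izdofwa* is /a/ (a back vowel), it takes -oh, giving *izdofwaoh*.
The agentive form *izdofwaoh*: final sound = /h/, a voiceless consonant → -oto → *izdofwaohoto*.

izdofwaohoto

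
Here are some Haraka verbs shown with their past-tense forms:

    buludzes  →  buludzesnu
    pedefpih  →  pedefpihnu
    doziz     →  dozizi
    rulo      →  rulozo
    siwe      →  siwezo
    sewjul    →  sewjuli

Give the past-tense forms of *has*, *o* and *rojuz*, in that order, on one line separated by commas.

hasnu, ozo, rojuzi

Looking at the final sound of each stem: -nu when the stem ends in a voiceless consonant (*buludzes*, *pedefpih*); -i when the stem ends in a voiced consonant (*doziz*, *sewjul*); -zo when the stem ends in a vowel (*rulo*, *siwe*).
Since the final sound of *has* is /s/ (a voiceless consonant), it takes -nu, giving *hasnu*.
*o*: final sound = /o/, a vowel → -zo → *ozo*.
*rojuz*: final sound = /z/, a voiced consonant → -i → *rojuzi*.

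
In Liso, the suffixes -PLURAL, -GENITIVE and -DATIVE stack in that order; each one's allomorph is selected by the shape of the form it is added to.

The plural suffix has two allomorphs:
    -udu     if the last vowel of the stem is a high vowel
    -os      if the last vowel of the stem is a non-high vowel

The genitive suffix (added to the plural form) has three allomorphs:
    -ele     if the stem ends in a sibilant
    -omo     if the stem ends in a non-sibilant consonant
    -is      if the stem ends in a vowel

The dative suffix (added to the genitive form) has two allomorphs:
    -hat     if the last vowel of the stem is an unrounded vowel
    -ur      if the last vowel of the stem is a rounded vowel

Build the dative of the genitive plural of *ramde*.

ramdeoselehat

*ramde* — last vowel /e/ (a non-high vowel) → -os → *ramdeos*.
The plural form *ramdeos* — final sound /s/ (a sibilant) → -ele → *ramdeosele*.
The genitive form *ramdeosele*: last vowel = /e/, an unrounded vowel → -hat → *ramdeoselehat*.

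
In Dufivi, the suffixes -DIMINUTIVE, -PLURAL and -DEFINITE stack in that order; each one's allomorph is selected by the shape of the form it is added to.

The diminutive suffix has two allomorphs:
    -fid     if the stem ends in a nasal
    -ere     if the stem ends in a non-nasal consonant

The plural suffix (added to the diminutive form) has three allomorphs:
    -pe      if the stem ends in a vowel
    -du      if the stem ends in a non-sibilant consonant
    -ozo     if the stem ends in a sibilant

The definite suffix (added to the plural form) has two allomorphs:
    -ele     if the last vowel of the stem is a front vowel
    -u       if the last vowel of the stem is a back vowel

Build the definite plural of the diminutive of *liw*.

liwerepeele

*liw*: final consonant = /w/, non-nasal → -ere → *liwere*.
Since the final sound of the diminutive form *liwere* is /e/ (a vowel), it takes -pe, giving *liwerepe*.
The plural form *liwerepe* — last vowel /e/ (a front vowel) → -ele → *liwerepeele*.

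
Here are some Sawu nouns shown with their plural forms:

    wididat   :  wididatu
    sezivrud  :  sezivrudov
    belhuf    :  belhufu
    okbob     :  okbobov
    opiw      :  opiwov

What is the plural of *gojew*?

The pattern is voicing of the final consonant: -u when the stem ends in a voiceless consonant (*wididat*, *belhuf*); -ov when the stem ends in a voiced consonant (*sezivrud*, *okbob*, *opiw*).
Since the final consonant of *gojew* is /w/ (voiced), it takes -ov, giving *gojewov*.

gojewov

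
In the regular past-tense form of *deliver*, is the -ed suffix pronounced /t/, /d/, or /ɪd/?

/d/

The stem *deliver* ends in a voiced sound other than /d/.
The -ed suffix is realized as /ɪd/ after /t, d/; as /t/ after other voiceless consonants; and as /d/ after other voiced sounds.
So -ed on *deliver* is pronounced /d/.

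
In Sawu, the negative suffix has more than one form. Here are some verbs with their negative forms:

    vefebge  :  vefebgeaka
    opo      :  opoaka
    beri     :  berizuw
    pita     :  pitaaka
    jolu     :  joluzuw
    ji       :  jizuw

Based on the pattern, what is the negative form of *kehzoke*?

kehzokeaka

The alternation tracks the last vowel of the stem — -zuw when the last vowel of the stem is a high vowel (*beri*, *jolu*, *ji*); -aka when the last vowel of the stem is a non-high vowel (*vefebge*, *opo*, *pita*).
*kehzoke* — last vowel /e/ (a non-high vowel) → -aka → *kehzokeaka*.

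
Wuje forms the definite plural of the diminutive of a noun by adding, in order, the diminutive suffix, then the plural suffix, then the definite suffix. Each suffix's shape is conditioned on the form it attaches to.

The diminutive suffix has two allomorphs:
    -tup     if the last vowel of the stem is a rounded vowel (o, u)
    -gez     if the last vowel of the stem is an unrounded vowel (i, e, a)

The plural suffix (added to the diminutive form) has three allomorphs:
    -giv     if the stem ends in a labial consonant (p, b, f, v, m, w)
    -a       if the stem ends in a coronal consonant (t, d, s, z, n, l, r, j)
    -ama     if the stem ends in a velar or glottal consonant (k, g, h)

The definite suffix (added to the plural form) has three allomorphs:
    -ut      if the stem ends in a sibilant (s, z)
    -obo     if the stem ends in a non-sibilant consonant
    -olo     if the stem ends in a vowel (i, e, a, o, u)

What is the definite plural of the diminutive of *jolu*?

jolutupgivobo

The last vowel of *jolu* is /u/, which is a rounded vowel, so the diminutive suffix is -tup, giving *jolutup*.
The diminutive form *jolutup* — final consonant /p/ (labial) → -giv → *jolutupgiv*.
The plural form *jolutupgiv* — final sound /v/ (a non-sibilant consonant) → -obo → *jolutupgivobo*.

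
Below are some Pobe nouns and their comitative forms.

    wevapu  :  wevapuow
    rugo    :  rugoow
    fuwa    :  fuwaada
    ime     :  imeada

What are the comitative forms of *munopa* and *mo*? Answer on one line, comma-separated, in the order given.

munopaada, moow

The pattern is rounding harmony: -ow when the last vowel of the stem is a rounded vowel (*wevapu*, *rugo*); -ada when the last vowel of the stem is an unrounded vowel (*fuwa*, *ime*).
The last vowel of *munopa* is /a/, which is an unrounded vowel, so the suffix is -ada, giving *munopaada*.
The last vowel of *mo* is /o/, which is a rounded vowel, so the suffix is -ow, giving *moow*.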